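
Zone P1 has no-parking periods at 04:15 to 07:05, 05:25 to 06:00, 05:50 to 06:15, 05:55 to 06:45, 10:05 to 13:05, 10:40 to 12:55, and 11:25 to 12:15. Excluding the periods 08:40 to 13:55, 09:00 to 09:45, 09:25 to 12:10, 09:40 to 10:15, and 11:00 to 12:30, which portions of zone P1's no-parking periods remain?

First set merges to 04:15–07:05, 10:05–13:05.
Second set merges to 08:40–13:55.
04:15–07:05: nothing removed.
10:05–13:05: entirely removed.

04:15–07:05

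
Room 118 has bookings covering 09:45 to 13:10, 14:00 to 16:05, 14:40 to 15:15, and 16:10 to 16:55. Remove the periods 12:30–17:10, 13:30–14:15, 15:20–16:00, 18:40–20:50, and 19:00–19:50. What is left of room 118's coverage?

Merge the first list: 09:45-13:10, 14:00-16:05, 16:10-16:55.
Merge the second list: 12:30-17:10, 18:40-20:50.
09:45-13:10 with B removed leaves 09:45-12:30.
14:00-16:05 lies entirely inside B → drops out.
16:10-16:55 lies entirely inside B → drops out.

09:45-12:30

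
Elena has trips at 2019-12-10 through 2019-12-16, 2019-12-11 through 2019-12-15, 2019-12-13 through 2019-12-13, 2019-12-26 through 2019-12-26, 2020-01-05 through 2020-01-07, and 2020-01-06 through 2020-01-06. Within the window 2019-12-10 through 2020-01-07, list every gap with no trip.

2019-12-17 through 2019-12-25, 2019-12-27 through 2020-01-04

The merged coverage is 2019-12-10 through 2019-12-16, 2019-12-26 through 2019-12-26, 2020-01-05 through 2020-01-07.
Gaps within 2019-12-10 through 2020-01-07: 2019-12-17 through 2019-12-25, 2019-12-27 through 2020-01-04.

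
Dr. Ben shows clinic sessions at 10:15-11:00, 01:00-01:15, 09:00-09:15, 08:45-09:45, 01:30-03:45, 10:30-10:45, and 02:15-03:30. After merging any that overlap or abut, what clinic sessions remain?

01:00–01:15, 01:30–03:45, 08:45–09:45, 10:15–11:00

Sort by start: 01:00–01:15, 01:30–03:45, 02:15–03:30, 08:45–09:45, 09:00–09:15, 10:15–11:00, 10:30–10:45.
01:30–03:45 is disjoint → start new block.
02:15–03:30 overlaps/touches 01:30–03:45 → extend to 01:30–03:45.
08:45–09:45 is disjoint → start new block.
09:00–09:15 overlaps/touches 08:45–09:45 → extend to 08:45–09:45.
10:15–11:00 is disjoint → start new block.
10:30–10:45 overlaps/touches 10:15–11:00 → extend to 10:15–11:00.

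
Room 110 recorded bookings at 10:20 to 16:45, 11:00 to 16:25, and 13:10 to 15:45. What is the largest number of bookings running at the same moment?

Walk the sorted start/end points keeping a running depth.
The depth first hits 3 at 13:10.

3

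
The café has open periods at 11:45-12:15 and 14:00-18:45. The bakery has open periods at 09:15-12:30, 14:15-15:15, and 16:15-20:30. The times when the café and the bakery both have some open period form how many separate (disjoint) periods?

3

A ∩ B = 11:45–12:15, 14:15–15:15, 16:15–18:45.
That is 3 disjoint pieces.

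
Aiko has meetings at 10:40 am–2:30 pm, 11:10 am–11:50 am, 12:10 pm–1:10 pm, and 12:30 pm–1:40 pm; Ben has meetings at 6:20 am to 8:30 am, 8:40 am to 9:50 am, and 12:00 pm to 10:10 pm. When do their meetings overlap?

Merge the first list: 10:40 am–2:30 pm.
10:40 am–2:30 pm overlaps B on 12:00 pm–2:30 pm.

12:00 pm–2:30 pm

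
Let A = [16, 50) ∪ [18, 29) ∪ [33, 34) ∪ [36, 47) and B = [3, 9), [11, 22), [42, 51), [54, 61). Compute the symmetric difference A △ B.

Merge the first list: [16, 50).
A but not B: [22, 42).
B but not A: [3, 9), [11, 16), [50, 51), [54, 61).
Combining gives A △ B.

[3, 9) ∪ [11, 16) ∪ [22, 42) ∪ [50, 51) ∪ [54, 61)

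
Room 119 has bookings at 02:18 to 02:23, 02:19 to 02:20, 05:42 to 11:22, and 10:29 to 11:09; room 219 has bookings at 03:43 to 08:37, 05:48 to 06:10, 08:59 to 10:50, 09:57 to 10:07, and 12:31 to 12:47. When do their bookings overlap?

A, merged: 02:18-02:23, 05:42-11:22.
B, merged: 03:43-08:37, 08:59-10:50, 12:31-12:47.
02:18-02:23 falls entirely outside B.
05:42-11:22 overlaps B on 05:42-08:37, 08:59-10:50.

05:42-08:37, 08:59-10:50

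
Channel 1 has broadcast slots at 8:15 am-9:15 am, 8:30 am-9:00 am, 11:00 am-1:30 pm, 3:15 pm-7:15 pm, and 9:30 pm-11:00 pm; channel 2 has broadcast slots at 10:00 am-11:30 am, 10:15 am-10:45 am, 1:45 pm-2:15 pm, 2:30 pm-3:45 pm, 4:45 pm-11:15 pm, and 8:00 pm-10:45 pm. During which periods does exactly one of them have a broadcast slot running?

A, merged: 8:15 am-9:15 am, 11:00 am-1:30 pm, 3:15 pm-7:15 pm, 9:30 pm-11:00 pm.
B, merged: 10:00 am-11:30 am, 1:45 pm-2:15 pm, 2:30 pm-3:45 pm, 4:45 pm-11:15 pm.
Only in the first: 8:15 am-9:15 am, 11:30 am-1:30 pm, 3:45 pm-4:45 pm.
Only in the second: 10:00 am-11:00 am, 1:45 pm-2:15 pm, 2:30 pm-3:15 pm, 7:15 pm-9:30 pm, 11:00 pm-11:15 pm.
Together these are the periods covered by exactly one.

8:15 am-9:15 am, 10:00 am-11:00 am, 11:30 am-1:30 pm, 1:45 pm-2:15 pm, 2:30 pm-3:15 pm, 3:45 pm-4:45 pm, 7:15 pm-9:30 pm, 11:00 pm-11:15 pm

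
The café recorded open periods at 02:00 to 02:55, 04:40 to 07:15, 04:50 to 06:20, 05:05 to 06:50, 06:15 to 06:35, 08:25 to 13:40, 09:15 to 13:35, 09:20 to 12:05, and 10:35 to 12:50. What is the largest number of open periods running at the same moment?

Sweep endpoints in order; track running count of active intervals.
Peak of 4 reached at 06:15.

4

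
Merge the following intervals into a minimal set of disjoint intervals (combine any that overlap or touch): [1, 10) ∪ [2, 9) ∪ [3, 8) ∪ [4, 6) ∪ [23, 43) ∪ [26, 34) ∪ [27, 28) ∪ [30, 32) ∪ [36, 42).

[2, 9) overlaps/touches [1, 10) → extend to [1, 10).
[3, 8) overlaps/touches [1, 10) → extend to [1, 10).
[4, 6) overlaps/touches [1, 10) → extend to [1, 10).
[23, 43) is disjoint → start new block.
[26, 34) overlaps/touches [23, 43) → extend to [23, 43).
[27, 28) overlaps/touches [23, 43) → extend to [23, 43).
[30, 32) overlaps/touches [23, 43) → extend to [23, 43).
[36, 42) overlaps/touches [23, 43) → extend to [23, 43).

[1, 10) ∪ [23, 43)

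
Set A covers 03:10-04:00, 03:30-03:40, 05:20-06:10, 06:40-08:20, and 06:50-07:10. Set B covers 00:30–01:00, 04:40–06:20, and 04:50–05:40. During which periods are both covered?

First set merges to 03:10-04:00, 05:20-06:10, 06:40-08:20.
Second set merges to 00:30-01:00, 04:40-06:20.
03:10-04:00 falls entirely outside B.
05:20-06:10 overlaps B on 05:20-06:10.
06:40-08:20 falls entirely outside B.

05:20-06:10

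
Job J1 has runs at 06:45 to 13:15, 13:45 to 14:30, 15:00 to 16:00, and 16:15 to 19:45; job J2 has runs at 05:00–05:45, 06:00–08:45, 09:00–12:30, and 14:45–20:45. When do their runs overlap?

06:45–08:45, 09:00–12:30, 15:00–16:00, 16:15–19:45

06:45–13:15 meets the second set on 06:45–08:45, 09:00–12:30.
13:45–14:30: no overlap with the second set.
15:00–16:00 meets the second set on 15:00–16:00.
16:15–19:45 meets the second set on 16:15–19:45.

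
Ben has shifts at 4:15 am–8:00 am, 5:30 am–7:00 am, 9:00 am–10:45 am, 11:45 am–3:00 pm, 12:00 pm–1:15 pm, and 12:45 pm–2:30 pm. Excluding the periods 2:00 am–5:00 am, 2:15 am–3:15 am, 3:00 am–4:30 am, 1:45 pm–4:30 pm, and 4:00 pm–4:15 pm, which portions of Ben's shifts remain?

5:00 am-8:00 am, 9:00 am-10:45 am, 11:45 am-1:45 pm

Merge the first list: 4:15 am-8:00 am, 9:00 am-10:45 am, 11:45 am-3:00 pm.
Merge the second list: 2:00 am-5:00 am, 1:45 pm-4:30 pm.
4:15 am-8:00 am \ B = 5:00 am-8:00 am.
9:00 am-10:45 am: nothing removed.
11:45 am-3:00 pm \ B = 11:45 am-1:45 pm.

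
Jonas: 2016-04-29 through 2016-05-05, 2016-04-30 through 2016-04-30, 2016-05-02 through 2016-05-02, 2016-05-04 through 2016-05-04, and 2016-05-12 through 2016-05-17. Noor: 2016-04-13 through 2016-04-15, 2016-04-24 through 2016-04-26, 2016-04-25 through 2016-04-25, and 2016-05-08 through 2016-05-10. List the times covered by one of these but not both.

A, merged: 2016-04-29 through 2016-05-05, 2016-05-12 through 2016-05-17.
B, merged: 2016-04-13 through 2016-04-15, 2016-04-24 through 2016-04-26, 2016-05-08 through 2016-05-10.
A but not B: 2016-04-29 through 2016-05-05, 2016-05-12 through 2016-05-17.
B but not A: 2016-04-13 through 2016-04-15, 2016-04-24 through 2016-04-26, 2016-05-08 through 2016-05-10.
Combining gives A △ B.

2016-04-13 through 2016-04-15, 2016-04-24 through 2016-04-26, 2016-04-29 through 2016-05-05, 2016-05-08 through 2016-05-10, 2016-05-12 through 2016-05-17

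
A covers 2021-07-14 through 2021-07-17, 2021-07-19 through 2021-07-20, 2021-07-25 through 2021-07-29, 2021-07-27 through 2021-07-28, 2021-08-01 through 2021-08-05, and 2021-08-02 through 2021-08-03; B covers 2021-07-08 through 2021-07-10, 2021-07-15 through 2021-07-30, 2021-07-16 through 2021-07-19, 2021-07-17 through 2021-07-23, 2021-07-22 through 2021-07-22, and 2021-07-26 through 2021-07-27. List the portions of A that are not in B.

2021-07-14 through 2021-07-14, 2021-08-01 through 2021-08-05

Merge the first list: 2021-07-14 through 2021-07-17, 2021-07-19 through 2021-07-20, 2021-07-25 through 2021-07-29, 2021-08-01 through 2021-08-05.
Merge the second list: 2021-07-08 through 2021-07-10, 2021-07-15 through 2021-07-30.
2021-07-14 through 2021-07-17 \ B = 2021-07-14 through 2021-07-14.
2021-07-19 through 2021-07-20: entirely removed.
2021-07-25 through 2021-07-29: entirely removed.
2021-08-01 through 2021-08-05: nothing removed.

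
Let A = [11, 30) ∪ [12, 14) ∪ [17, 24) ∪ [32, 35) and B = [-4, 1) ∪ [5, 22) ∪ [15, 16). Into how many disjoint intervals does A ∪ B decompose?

First set merges to [11, 30), [32, 35).
Second set merges to [-4, 1), [5, 22).
A ∪ B = [-4, 1), [5, 30), [32, 35).
That is 3 disjoint pieces.

3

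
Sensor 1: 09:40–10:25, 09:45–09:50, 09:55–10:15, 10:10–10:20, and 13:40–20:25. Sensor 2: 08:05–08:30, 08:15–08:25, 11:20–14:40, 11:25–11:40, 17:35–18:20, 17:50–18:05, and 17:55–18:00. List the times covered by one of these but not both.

First set merges to 09:40–10:25, 13:40–20:25.
Second set merges to 08:05–08:30, 11:20–14:40, 17:35–18:20.
Only in the first: 09:40–10:25, 14:40–17:35, 18:20–20:25.
Only in the second: 08:05–08:30, 11:20–13:40.
Together these are the periods covered by exactly one.

08:05–08:30, 09:40–10:25, 11:20–13:40, 14:40–17:35, 18:20–20:25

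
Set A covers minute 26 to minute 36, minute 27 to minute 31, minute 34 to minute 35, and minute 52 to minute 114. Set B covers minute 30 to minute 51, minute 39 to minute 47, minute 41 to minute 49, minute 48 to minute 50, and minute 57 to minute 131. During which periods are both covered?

minute 30 to minute 36, minute 57 to minute 114

Merge the first list: minute 26 to minute 36, minute 52 to minute 114.
Merge the second list: minute 30 to minute 51, minute 57 to minute 131.
minute 26 to minute 36 overlaps B on minute 30 to minute 36.
minute 52 to minute 114 overlaps B on minute 57 to minute 114.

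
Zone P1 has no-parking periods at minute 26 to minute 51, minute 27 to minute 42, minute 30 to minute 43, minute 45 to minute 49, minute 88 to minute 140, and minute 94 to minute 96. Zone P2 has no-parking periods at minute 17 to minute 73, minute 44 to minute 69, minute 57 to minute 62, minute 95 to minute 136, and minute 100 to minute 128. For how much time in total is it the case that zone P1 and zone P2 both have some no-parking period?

First set merges to minute 26 to minute 51, minute 88 to minute 140.
Second set merges to minute 17 to minute 73, minute 95 to minute 136.
A ∩ B = minute 26 to minute 51, minute 95 to minute 136.
Total: 25 minutes + 41 minutes = 66 minutes.

66 minutes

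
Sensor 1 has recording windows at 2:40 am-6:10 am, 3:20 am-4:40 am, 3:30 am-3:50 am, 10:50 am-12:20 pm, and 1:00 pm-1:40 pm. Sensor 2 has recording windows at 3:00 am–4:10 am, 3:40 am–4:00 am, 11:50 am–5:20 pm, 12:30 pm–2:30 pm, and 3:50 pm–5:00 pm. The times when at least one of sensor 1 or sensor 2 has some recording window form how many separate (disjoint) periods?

First set merges to 2:40 am-6:10 am, 10:50 am-12:20 pm, 1:00 pm-1:40 pm.
Second set merges to 3:00 am-4:10 am, 11:50 am-5:20 pm.
A ∪ B = 2:40 am-6:10 am, 10:50 am-5:20 pm.
That is 2 disjoint pieces.

2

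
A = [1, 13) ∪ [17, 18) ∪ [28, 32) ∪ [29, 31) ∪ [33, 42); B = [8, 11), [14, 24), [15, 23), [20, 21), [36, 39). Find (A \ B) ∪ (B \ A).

[1, 8) ∪ [11, 13) ∪ [14, 17) ∪ [18, 24) ∪ [28, 32) ∪ [33, 36) ∪ [39, 42)

First set merges to [1, 13), [17, 18), [28, 32), [33, 42).
Second set merges to [8, 11), [14, 24), [36, 39).
A \ B = [1, 8), [11, 13), [28, 32), [33, 36), [39, 42).
B \ A = [14, 17), [18, 24).
Union of the two gives the symmetric difference.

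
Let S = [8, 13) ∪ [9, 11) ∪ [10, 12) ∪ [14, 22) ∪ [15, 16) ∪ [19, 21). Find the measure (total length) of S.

13

Merged: [8, 13), [14, 22).
Lengths: 5 + 8 = 13.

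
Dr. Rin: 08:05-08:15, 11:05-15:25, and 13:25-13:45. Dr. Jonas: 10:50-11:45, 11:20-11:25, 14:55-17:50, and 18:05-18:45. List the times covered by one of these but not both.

08:05–08:15, 10:50–11:05, 11:45–14:55, 15:25–17:50, 18:05–18:45

A, merged: 08:05–08:15, 11:05–15:25.
B, merged: 10:50–11:45, 14:55–17:50, 18:05–18:45.
Only in the first: 08:05–08:15, 11:45–14:55.
Only in the second: 10:50–11:05, 15:25–17:50, 18:05–18:45.
Together these are the periods covered by exactly one.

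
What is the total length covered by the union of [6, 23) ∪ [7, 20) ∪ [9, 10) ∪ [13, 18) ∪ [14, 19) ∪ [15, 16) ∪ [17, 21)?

17

Merged: [6, 23).
Length: 17.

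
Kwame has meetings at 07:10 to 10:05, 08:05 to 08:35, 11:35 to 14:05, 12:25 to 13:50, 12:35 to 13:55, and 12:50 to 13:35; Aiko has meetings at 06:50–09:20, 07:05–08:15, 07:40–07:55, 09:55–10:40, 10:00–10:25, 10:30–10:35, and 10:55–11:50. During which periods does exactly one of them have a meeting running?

06:50–07:10, 09:20–09:55, 10:05–10:40, 10:55–11:35, 11:50–14:05

First set merges to 07:10–10:05, 11:35–14:05.
Second set merges to 06:50–09:20, 09:55–10:40, 10:55–11:50.
A \ B = 09:20–09:55, 11:50–14:05.
B \ A = 06:50–07:10, 10:05–10:40, 10:55–11:35.
Union of the two gives the symmetric difference.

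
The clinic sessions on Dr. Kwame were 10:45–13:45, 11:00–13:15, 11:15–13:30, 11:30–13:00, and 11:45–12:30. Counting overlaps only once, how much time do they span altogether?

3 h

Merged: 10:45–13:45.
Length: 3 h.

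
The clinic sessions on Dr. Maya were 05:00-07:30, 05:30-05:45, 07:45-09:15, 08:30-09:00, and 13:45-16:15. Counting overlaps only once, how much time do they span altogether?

6 h 30 min

Merged: 05:00–07:30, 07:45–09:15, 13:45–16:15.
Lengths: 2 h 30 min + 1 h 30 min + 2 h 30 min = 6 h 30 min.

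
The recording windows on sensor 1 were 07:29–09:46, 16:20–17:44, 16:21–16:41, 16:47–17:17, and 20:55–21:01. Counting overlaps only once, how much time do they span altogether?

3 h 47 min

Merged: 07:29–09:46, 16:20–17:44, 20:55–21:01.
Lengths: 2 h 17 min + 1 h 24 min + 6 min = 3 h 47 min.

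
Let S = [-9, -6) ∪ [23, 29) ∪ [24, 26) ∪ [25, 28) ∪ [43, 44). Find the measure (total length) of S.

Merged: [-9, -6), [23, 29), [43, 44).
Lengths: 3 + 6 + 1 = 10.

10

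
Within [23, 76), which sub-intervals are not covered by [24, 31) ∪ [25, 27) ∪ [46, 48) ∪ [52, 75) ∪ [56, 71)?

[23, 24) ∪ [31, 46) ∪ [48, 52) ∪ [75, 76)

The merged coverage is [24, 31), [46, 48), [52, 75).
Uncovered inside [23, 76): [23, 24), [31, 46), [48, 52), [75, 76).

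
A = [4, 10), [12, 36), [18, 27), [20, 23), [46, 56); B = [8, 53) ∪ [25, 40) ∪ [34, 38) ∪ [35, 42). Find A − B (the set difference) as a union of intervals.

[4, 8) ∪ [53, 56)

A, merged: [4, 10), [12, 36), [46, 56).
B, merged: [8, 53).
[4, 10) with B removed leaves [4, 8).
[12, 36) lies entirely inside B → drops out.
[46, 56) with B removed leaves [53, 56).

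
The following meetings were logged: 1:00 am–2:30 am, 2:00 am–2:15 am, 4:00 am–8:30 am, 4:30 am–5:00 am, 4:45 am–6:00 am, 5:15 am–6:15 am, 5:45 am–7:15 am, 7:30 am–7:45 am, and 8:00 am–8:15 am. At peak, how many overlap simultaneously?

Sweep endpoints in order; track running count of active intervals.
Peak of 4 reached at 5:45 am.

4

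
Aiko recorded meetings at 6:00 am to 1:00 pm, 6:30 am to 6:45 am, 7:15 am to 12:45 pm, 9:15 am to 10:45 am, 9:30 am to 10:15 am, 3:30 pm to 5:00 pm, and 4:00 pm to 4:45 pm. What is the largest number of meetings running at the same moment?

4

At 9:30 am, 4 of the intervals are simultaneously active.
No point has more.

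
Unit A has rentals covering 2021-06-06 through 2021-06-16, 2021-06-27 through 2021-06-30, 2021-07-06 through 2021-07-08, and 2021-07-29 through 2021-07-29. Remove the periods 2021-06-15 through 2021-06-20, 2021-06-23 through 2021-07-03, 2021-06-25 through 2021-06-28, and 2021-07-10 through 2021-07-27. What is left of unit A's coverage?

Merge the second list: 2021-06-15 through 2021-06-20, 2021-06-23 through 2021-07-03, 2021-07-10 through 2021-07-27.
2021-06-06 through 2021-06-16 with B removed leaves 2021-06-06 through 2021-06-14.
2021-06-27 through 2021-06-30 lies entirely inside B → drops out.
2021-07-06 through 2021-07-08 is untouched.
2021-07-29 through 2021-07-29 is untouched.

2021-06-06 through 2021-06-14, 2021-07-06 through 2021-07-08, 2021-07-29 through 2021-07-29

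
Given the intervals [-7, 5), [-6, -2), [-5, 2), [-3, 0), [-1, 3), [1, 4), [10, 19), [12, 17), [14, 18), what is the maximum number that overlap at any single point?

4

Walk the sorted start/end points keeping a running depth.
The depth first hits 4 at -3.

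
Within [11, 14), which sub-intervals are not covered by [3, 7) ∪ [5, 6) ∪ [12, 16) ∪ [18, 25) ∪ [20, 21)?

[11, 12)

Covered (merged): [3, 7), [12, 16), [18, 25).
Complement within [11, 14): [11, 12).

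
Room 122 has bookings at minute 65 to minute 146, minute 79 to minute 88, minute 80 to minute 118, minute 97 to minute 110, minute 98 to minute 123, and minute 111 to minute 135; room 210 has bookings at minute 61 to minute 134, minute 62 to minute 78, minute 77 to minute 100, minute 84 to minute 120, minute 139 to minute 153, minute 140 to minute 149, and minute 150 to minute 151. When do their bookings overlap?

minute 65 to minute 134, minute 139 to minute 146

Merge the first list: minute 65 to minute 146.
Merge the second list: minute 61 to minute 134, minute 139 to minute 153.
minute 65 to minute 146 overlaps B on minute 65 to minute 134, minute 139 to minute 146.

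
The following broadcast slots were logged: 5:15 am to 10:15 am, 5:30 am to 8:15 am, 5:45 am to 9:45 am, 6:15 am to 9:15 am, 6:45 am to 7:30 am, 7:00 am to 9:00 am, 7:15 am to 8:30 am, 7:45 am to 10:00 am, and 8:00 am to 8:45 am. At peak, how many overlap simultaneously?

8

At 8:00 am, 8 of the intervals are simultaneously active.
No point has more.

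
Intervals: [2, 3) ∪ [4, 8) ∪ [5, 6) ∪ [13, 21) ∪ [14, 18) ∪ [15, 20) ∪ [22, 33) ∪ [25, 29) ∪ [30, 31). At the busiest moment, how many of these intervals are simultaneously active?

3

Walk the sorted start/end points keeping a running depth.
The depth first hits 3 at 15.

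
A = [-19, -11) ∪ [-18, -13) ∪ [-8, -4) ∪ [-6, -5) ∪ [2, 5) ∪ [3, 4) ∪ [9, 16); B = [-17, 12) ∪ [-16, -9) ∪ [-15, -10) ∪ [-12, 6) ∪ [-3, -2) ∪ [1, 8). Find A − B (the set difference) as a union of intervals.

A, merged: [-19, -11), [-8, -4), [2, 5), [9, 16).
B, merged: [-17, 12).
[-19, -11) with B removed leaves [-19, -17).
[-8, -4) lies entirely inside B → drops out.
[2, 5) lies entirely inside B → drops out.
[9, 16) with B removed leaves [12, 16).

[-19, -17) ∪ [12, 16)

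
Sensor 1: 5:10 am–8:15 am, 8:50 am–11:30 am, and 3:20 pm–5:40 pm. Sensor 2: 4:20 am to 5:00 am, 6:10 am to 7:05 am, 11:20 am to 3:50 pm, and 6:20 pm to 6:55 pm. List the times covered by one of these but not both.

4:20 am–5:00 am, 5:10 am–6:10 am, 7:05 am–8:15 am, 8:50 am–11:20 am, 11:30 am–3:20 pm, 3:50 pm–5:40 pm, 6:20 pm–6:55 pm

Only in the first: 5:10 am–6:10 am, 7:05 am–8:15 am, 8:50 am–11:20 am, 3:50 pm–5:40 pm.
Only in the second: 4:20 am–5:00 am, 11:30 am–3:20 pm, 6:20 pm–6:55 pm.
Together these are the periods covered by exactly one.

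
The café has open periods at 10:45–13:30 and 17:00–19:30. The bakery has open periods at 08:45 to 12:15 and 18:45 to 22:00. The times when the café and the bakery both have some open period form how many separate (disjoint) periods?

A ∩ B = 10:45–12:15, 18:45–19:30.
That is 2 disjoint pieces.

2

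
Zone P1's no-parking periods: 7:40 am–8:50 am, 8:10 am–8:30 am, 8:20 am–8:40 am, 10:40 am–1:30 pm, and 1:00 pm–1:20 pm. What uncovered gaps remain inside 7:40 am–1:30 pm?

After merging, the occupied span is 7:40 am–8:50 am, 10:40 am–1:30 pm.
Gaps within 7:40 am–1:30 pm: 8:50 am–10:40 am.

8:50 am–10:40 am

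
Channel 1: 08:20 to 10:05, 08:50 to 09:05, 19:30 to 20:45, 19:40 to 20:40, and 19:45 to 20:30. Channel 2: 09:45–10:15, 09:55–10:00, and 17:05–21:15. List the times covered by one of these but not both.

First set merges to 08:20–10:05, 19:30–20:45.
Second set merges to 09:45–10:15, 17:05–21:15.
A but not B: 08:20–09:45.
B but not A: 10:05–10:15, 17:05–19:30, 20:45–21:15.
Combining gives A △ B.

08:20–09:45, 10:05–10:15, 17:05–19:30, 20:45–21:15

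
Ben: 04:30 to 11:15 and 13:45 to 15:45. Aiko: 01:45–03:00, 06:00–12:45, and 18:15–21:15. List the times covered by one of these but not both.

Only in the first: 04:30–06:00, 13:45–15:45.
Only in the second: 01:45–03:00, 11:15–12:45, 18:15–21:15.
Together these are the periods covered by exactly one.

01:45–03:00, 04:30–06:00, 11:15–12:45, 13:45–15:45, 18:15–21:15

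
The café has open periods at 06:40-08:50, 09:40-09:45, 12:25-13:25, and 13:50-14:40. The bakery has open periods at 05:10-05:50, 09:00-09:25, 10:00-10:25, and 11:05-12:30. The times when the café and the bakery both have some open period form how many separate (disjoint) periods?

1

A ∩ B = 12:25-12:30.
That is 1 disjoint piece.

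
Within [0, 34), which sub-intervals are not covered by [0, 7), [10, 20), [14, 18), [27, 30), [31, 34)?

After merging, the occupied span is [0, 7), [10, 20), [27, 30), [31, 34).
Complement within [0, 34): [7, 10), [20, 27), [30, 31).

[7, 10) ∪ [20, 27) ∪ [30, 31)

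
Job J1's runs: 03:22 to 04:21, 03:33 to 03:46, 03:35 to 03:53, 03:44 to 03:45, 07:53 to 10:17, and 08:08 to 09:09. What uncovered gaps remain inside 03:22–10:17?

04:21-07:53

Covered (merged): 03:22-04:21, 07:53-10:17.
Complement within 03:22-10:17: 04:21-07:53.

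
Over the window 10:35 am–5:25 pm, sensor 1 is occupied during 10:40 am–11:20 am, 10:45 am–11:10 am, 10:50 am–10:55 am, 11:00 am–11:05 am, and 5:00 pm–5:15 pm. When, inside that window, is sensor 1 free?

10:35 am–10:40 am, 11:20 am–5:00 pm, 5:15 pm–5:25 pm

After merging, the occupied span is 10:40 am–11:20 am, 5:00 pm–5:15 pm.
Gaps within 10:35 am–5:25 pm: 10:35 am–10:40 am, 11:20 am–5:00 pm, 5:15 pm–5:25 pm.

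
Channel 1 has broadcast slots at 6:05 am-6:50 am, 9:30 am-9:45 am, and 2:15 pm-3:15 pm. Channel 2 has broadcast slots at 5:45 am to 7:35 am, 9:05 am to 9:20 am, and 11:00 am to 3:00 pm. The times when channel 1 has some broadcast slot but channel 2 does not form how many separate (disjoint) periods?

A \ B = 9:30 am–9:45 am, 3:00 pm–3:15 pm.
That is 2 disjoint pieces.

2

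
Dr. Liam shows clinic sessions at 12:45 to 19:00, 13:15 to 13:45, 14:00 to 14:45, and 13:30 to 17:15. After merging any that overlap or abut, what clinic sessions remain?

Sort by start: 12:45–19:00, 13:15–13:45, 13:30–17:15, 14:00–14:45.
13:15–13:45 overlaps/touches 12:45–19:00 → extend to 12:45–19:00.
13:30–17:15 overlaps/touches 12:45–19:00 → extend to 12:45–19:00.
14:00–14:45 overlaps/touches 12:45–19:00 → extend to 12:45–19:00.

12:45–19:00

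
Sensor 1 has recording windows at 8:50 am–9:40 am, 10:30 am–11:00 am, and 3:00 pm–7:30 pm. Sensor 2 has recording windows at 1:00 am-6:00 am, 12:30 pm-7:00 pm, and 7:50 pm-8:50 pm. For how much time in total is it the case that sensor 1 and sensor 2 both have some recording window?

A ∩ B = 3:00 pm–7:00 pm.
Total: 4 h.

4 h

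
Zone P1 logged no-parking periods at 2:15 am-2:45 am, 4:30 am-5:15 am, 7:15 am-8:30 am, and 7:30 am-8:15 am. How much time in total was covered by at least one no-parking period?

Merged: 2:15 am–2:45 am, 4:30 am–5:15 am, 7:15 am–8:30 am.
Lengths: 30 min + 45 min + 1 h 15 min = 2 h 30 min.

2 h 30 min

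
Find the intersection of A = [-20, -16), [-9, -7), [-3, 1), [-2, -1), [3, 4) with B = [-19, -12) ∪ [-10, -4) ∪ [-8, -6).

[-19, -16) ∪ [-9, -7)

A, merged: [-20, -16), [-9, -7), [-3, 1), [3, 4).
B, merged: [-19, -12), [-10, -4).
[-20, -16) ∩ B → [-19, -16).
[-9, -7) ∩ B → [-9, -7).
[-3, 1) meets no B interval.
[3, 4) meets no B interval.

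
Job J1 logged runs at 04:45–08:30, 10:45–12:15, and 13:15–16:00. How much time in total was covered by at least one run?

Merged: 04:45–08:30, 10:45–12:15, 13:15–16:00.
Lengths: 3 h 45 min + 1 h 30 min + 2 h 45 min = 8 h.

8 h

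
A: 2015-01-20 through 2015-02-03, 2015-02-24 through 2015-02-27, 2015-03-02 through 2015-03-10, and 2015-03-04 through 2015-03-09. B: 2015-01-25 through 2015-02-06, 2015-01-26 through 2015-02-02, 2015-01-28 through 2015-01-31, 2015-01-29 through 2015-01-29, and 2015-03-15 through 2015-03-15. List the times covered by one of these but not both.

A, merged: 2015-01-20 through 2015-02-03, 2015-02-24 through 2015-02-27, 2015-03-02 through 2015-03-10.
B, merged: 2015-01-25 through 2015-02-06, 2015-03-15 through 2015-03-15.
A but not B: 2015-01-20 through 2015-01-24, 2015-02-24 through 2015-02-27, 2015-03-02 through 2015-03-10.
B but not A: 2015-02-04 through 2015-02-06, 2015-03-15 through 2015-03-15.
Combining gives A △ B.

2015-01-20 through 2015-01-24, 2015-02-04 through 2015-02-06, 2015-02-24 through 2015-02-27, 2015-03-02 through 2015-03-10, 2015-03-15 through 2015-03-15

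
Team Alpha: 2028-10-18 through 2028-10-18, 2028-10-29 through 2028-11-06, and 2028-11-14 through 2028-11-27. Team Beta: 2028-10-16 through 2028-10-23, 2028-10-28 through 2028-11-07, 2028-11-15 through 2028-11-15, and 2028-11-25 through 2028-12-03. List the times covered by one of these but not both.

A but not B: 2028-11-14 through 2028-11-14, 2028-11-16 through 2028-11-24.
B but not A: 2028-10-16 through 2028-10-17, 2028-10-19 through 2028-10-23, 2028-10-28 through 2028-10-28, 2028-11-07 through 2028-11-07, 2028-11-28 through 2028-12-03.
Combining gives A △ B.

2028-10-16 through 2028-10-17, 2028-10-19 through 2028-10-23, 2028-10-28 through 2028-10-28, 2028-11-07 through 2028-11-07, 2028-11-14 through 2028-11-14, 2028-11-16 through 2028-11-24, 2028-11-28 through 2028-12-03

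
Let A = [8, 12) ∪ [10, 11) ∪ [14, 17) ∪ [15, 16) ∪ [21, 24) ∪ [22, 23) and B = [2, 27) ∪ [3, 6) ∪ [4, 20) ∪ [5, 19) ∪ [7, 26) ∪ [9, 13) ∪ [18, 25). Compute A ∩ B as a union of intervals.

[8, 12) ∪ [14, 17) ∪ [21, 24)

A, merged: [8, 12), [14, 17), [21, 24).
B, merged: [2, 27).
[8, 12) ∩ B → [8, 12).
[14, 17) ∩ B → [14, 17).
[21, 24) ∩ B → [21, 24).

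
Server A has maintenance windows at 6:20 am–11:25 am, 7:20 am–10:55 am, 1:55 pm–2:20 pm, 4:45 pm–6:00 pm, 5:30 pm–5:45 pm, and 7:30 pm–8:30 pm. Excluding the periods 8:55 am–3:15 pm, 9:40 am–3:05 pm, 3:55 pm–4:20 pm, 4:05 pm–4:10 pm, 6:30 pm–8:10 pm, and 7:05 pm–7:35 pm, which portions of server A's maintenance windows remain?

Merge the first list: 6:20 am–11:25 am, 1:55 pm–2:20 pm, 4:45 pm–6:00 pm, 7:30 pm–8:30 pm.
Merge the second list: 8:55 am–3:15 pm, 3:55 pm–4:20 pm, 6:30 pm–8:10 pm.
6:20 am–11:25 am with B removed leaves 6:20 am–8:55 am.
1:55 pm–2:20 pm lies entirely inside B → drops out.
4:45 pm–6:00 pm is untouched.
7:30 pm–8:30 pm with B removed leaves 8:10 pm–8:30 pm.

6:20 am–8:55 am, 4:45 pm–6:00 pm, 8:10 pm–8:30 pm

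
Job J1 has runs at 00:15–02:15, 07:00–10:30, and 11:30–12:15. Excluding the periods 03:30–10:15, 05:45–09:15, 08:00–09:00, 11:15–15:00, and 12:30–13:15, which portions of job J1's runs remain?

00:15–02:15, 10:15–10:30

Merge the second list: 03:30–10:15, 11:15–15:00.
00:15–02:15: nothing removed.
07:00–10:30 \ B = 10:15–10:30.
11:30–12:15: entirely removed.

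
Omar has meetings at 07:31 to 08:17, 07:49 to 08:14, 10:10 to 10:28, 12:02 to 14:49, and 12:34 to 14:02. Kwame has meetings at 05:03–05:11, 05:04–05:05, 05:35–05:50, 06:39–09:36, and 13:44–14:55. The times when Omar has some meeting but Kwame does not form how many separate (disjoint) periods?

2

Merge the first list: 07:31–08:17, 10:10–10:28, 12:02–14:49.
Merge the second list: 05:03–05:11, 05:35–05:50, 06:39–09:36, 13:44–14:55.
A \ B = 10:10–10:28, 12:02–13:44.
That is 2 disjoint pieces.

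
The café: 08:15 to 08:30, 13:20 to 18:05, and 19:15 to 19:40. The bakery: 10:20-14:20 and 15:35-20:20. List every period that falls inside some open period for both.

08:15–08:30 falls entirely outside B.
13:20–18:05 overlaps B on 13:20–14:20, 15:35–18:05.
19:15–19:40 overlaps B on 19:15–19:40.

13:20–14:20, 15:35–18:05, 19:15–19:40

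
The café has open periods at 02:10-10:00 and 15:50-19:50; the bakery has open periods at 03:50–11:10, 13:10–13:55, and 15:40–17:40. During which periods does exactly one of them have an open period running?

02:10–03:50, 10:00–11:10, 13:10–13:55, 15:40–15:50, 17:40–19:50

A \ B = 02:10–03:50, 17:40–19:50.
B \ A = 10:00–11:10, 13:10–13:55, 15:40–15:50.
Union of the two gives the symmetric difference.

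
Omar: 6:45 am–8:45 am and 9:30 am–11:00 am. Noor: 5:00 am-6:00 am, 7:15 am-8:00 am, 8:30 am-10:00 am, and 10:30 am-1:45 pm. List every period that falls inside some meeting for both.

6:45 am-8:45 am meets the second set on 7:15 am-8:00 am, 8:30 am-8:45 am.
9:30 am-11:00 am meets the second set on 9:30 am-10:00 am, 10:30 am-11:00 am.

7:15 am-8:00 am, 8:30 am-8:45 am, 9:30 am-10:00 am, 10:30 am-11:00 am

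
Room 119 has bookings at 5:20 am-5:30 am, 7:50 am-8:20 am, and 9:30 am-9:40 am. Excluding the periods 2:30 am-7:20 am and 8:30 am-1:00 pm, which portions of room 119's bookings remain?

5:20 am-5:30 am lies entirely inside B → drops out.
7:50 am-8:20 am is untouched.
9:30 am-9:40 am lies entirely inside B → drops out.

7:50 am-8:20 am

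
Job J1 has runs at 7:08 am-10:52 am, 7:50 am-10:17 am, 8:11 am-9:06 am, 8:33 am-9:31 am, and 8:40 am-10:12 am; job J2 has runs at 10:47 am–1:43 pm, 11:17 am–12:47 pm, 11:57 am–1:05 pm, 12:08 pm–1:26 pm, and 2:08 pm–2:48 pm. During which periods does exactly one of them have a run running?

7:08 am–10:47 am, 10:52 am–1:43 pm, 2:08 pm–2:48 pm

A, merged: 7:08 am–10:52 am.
B, merged: 10:47 am–1:43 pm, 2:08 pm–2:48 pm.
Only in the first: 7:08 am–10:47 am.
Only in the second: 10:52 am–1:43 pm, 2:08 pm–2:48 pm.
Together these are the periods covered by exactly one.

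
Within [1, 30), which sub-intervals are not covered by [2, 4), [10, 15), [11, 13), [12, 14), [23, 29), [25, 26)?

[1, 2) ∪ [4, 10) ∪ [15, 23) ∪ [29, 30)

The merged coverage is [2, 4), [10, 15), [23, 29).
Gaps within [1, 30): [1, 2), [4, 10), [15, 23), [29, 30).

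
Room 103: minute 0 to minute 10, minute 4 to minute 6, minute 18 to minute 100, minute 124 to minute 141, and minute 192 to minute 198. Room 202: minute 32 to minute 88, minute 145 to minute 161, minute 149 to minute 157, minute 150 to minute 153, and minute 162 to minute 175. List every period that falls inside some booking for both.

minute 32 to minute 88

A, merged: minute 0 to minute 10, minute 18 to minute 100, minute 124 to minute 141, minute 192 to minute 198.
B, merged: minute 32 to minute 88, minute 145 to minute 161, minute 162 to minute 175.
minute 0 to minute 10: no overlap with the second set.
minute 18 to minute 100 meets the second set on minute 32 to minute 88.
minute 124 to minute 141: no overlap with the second set.
minute 192 to minute 198: no overlap with the second set.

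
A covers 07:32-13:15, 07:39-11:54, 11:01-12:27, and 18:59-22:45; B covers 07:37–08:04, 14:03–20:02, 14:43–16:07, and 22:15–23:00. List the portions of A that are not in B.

07:32-07:37, 08:04-13:15, 20:02-22:15

A, merged: 07:32-13:15, 18:59-22:45.
B, merged: 07:37-08:04, 14:03-20:02, 22:15-23:00.
07:32-13:15 minus B → 07:32-07:37, 08:04-13:15.
18:59-22:45 minus B → 20:02-22:15.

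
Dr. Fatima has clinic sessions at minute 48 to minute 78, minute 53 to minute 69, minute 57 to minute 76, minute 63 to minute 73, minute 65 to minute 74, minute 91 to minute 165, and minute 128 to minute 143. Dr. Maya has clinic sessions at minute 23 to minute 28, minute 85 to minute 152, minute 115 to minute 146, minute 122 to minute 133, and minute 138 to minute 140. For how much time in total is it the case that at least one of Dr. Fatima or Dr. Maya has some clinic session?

115 minutes

A, merged: minute 48 to minute 78, minute 91 to minute 165.
B, merged: minute 23 to minute 28, minute 85 to minute 152.
A ∪ B = minute 23 to minute 28, minute 48 to minute 78, minute 85 to minute 165.
Total: 5 minutes + 30 minutes + 80 minutes = 115 minutes.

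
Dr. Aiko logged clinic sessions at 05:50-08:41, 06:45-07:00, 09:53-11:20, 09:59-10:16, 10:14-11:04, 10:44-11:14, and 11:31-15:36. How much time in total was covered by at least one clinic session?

8 h 23 min

Merged: 05:50–08:41, 09:53–11:20, 11:31–15:36.
Lengths: 2 h 51 min + 1 h 27 min + 4 h 5 min = 8 h 23 min.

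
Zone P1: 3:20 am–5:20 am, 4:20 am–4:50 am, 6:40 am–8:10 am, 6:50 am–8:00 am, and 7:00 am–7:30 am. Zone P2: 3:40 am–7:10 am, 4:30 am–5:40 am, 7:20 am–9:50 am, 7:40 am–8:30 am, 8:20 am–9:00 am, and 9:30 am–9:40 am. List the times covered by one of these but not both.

Merge the first list: 3:20 am–5:20 am, 6:40 am–8:10 am.
Merge the second list: 3:40 am–7:10 am, 7:20 am–9:50 am.
Only in the first: 3:20 am–3:40 am, 7:10 am–7:20 am.
Only in the second: 5:20 am–6:40 am, 8:10 am–9:50 am.
Together these are the periods covered by exactly one.

3:20 am–3:40 am, 5:20 am–6:40 am, 7:10 am–7:20 am, 8:10 am–9:50 am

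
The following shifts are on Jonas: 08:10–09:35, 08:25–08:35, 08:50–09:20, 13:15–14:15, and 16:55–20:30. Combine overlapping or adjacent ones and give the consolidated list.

08:10–09:35, 13:15–14:15, 16:55–20:30

08:25–08:35 overlaps/touches 08:10–09:35 → extend to 08:10–09:35.
08:50–09:20 overlaps/touches 08:10–09:35 → extend to 08:10–09:35.
13:15–14:15 is disjoint → start new block.
16:55–20:30 is disjoint → start new block.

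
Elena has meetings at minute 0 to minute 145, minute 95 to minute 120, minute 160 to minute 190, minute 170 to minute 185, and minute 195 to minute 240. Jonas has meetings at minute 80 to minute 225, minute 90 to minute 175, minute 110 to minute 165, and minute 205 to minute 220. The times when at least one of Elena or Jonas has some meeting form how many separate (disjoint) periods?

1

Merge the first list: minute 0 to minute 145, minute 160 to minute 190, minute 195 to minute 240.
Merge the second list: minute 80 to minute 225.
A ∪ B = minute 0 to minute 240.
That is 1 disjoint piece.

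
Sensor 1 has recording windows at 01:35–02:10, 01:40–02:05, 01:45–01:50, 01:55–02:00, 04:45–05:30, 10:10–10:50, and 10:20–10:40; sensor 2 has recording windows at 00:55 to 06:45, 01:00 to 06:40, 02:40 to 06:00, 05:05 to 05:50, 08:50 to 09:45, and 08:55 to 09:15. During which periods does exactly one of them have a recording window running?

00:55–01:35, 02:10–04:45, 05:30–06:45, 08:50–09:45, 10:10–10:50

A, merged: 01:35–02:10, 04:45–05:30, 10:10–10:50.
B, merged: 00:55–06:45, 08:50–09:45.
A \ B = 10:10–10:50.
B \ A = 00:55–01:35, 02:10–04:45, 05:30–06:45, 08:50–09:45.
Union of the two gives the symmetric difference.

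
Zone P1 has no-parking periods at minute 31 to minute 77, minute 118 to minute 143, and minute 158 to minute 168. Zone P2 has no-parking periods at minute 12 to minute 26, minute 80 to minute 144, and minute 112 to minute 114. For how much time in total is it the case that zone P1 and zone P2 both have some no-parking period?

25 minutes

Merge the second list: minute 12 to minute 26, minute 80 to minute 144.
A ∩ B = minute 118 to minute 143.
Total: 25 minutes.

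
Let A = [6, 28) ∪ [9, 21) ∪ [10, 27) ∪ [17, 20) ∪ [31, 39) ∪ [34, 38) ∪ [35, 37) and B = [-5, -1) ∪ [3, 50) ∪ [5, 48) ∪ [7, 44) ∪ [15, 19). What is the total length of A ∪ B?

51

Merge the first list: [6, 28), [31, 39).
Merge the second list: [-5, -1), [3, 50).
A ∪ B = [-5, -1), [3, 50).
Total: 4 + 47 = 51.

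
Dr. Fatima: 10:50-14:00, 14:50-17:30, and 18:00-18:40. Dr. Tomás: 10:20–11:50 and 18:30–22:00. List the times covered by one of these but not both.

Only in the first: 11:50–14:00, 14:50–17:30, 18:00–18:30.
Only in the second: 10:20–10:50, 18:40–22:00.
Together these are the periods covered by exactly one.

10:20–10:50, 11:50–14:00, 14:50–17:30, 18:00–18:30, 18:40–22:00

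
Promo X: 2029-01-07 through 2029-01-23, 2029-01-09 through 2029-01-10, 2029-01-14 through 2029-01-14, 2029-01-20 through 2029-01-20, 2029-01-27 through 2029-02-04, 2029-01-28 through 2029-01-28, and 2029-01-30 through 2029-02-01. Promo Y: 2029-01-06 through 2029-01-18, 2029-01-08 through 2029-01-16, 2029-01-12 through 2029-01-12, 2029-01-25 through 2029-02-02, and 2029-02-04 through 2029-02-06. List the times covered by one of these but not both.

2029-01-06 through 2029-01-06, 2029-01-19 through 2029-01-23, 2029-01-25 through 2029-01-26, 2029-02-03 through 2029-02-03, 2029-02-05 through 2029-02-06

First set merges to 2029-01-07 through 2029-01-23, 2029-01-27 through 2029-02-04.
Second set merges to 2029-01-06 through 2029-01-18, 2029-01-25 through 2029-02-02, 2029-02-04 through 2029-02-06.
A \ B = 2029-01-19 through 2029-01-23, 2029-02-03 through 2029-02-03.
B \ A = 2029-01-06 through 2029-01-06, 2029-01-25 through 2029-01-26, 2029-02-05 through 2029-02-06.
Union of the two gives the symmetric difference.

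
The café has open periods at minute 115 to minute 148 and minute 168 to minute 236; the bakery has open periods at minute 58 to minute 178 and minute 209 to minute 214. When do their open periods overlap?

minute 115 to minute 148, minute 168 to minute 178, minute 209 to minute 214

minute 115 to minute 148 overlaps B on minute 115 to minute 148.
minute 168 to minute 236 overlaps B on minute 168 to minute 178, minute 209 to minute 214.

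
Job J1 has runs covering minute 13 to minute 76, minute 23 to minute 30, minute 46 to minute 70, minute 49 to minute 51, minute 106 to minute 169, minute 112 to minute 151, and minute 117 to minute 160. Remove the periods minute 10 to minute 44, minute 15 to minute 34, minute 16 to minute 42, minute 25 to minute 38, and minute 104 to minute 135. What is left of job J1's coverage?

minute 44 to minute 76, minute 135 to minute 169

A, merged: minute 13 to minute 76, minute 106 to minute 169.
B, merged: minute 10 to minute 44, minute 104 to minute 135.
minute 13 to minute 76 \ B = minute 44 to minute 76.
minute 106 to minute 169 \ B = minute 135 to minute 169.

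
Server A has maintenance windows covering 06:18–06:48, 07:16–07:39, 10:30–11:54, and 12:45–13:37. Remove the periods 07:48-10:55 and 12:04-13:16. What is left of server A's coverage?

06:18–06:48: no B overlap → unchanged.
07:16–07:39: no B overlap → unchanged.
10:30–11:54 minus B → 10:55–11:54.
12:45–13:37 minus B → 13:16–13:37.

06:18–06:48, 07:16–07:39, 10:55–11:54, 13:16–13:37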